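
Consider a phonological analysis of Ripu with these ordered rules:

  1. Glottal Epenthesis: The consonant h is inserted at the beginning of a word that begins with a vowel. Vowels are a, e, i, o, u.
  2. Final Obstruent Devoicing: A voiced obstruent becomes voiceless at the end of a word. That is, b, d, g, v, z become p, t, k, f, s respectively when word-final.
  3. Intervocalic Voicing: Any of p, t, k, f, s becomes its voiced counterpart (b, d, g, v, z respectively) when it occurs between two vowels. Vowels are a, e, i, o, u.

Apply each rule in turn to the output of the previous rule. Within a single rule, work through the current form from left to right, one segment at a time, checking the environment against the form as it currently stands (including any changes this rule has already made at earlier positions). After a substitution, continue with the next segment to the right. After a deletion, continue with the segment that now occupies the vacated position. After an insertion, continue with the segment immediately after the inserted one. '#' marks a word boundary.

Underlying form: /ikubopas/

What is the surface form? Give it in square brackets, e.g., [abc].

1 Glottal Epenthesis: [ikubopas] → [hikubopas]
2 Final Obstruent Devoicing: no change — [hikubopas]
3 Intervocalic Voicing: [hikubopas] → [higubobas]

[higubobas]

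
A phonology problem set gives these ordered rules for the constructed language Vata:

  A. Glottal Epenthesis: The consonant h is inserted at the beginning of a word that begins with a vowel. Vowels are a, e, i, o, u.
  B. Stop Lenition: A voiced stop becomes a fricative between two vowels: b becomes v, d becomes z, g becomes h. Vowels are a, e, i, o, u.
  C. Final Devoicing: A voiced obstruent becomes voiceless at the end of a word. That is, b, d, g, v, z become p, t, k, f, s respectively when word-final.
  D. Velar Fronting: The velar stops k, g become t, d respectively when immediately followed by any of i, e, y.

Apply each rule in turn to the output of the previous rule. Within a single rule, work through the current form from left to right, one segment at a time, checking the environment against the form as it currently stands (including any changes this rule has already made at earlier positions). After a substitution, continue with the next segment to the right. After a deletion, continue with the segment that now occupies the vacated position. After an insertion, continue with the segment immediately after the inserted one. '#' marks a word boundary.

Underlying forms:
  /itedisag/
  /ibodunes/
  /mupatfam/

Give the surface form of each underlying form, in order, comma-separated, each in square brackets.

[hitezisak], [hivozunes], [mupatfam]

/itedisag/:
  A Glottal Epenthesis: [itedisag] → [hitedisag]
  B Stop Lenition: [hitedisag] → [hitezisag]
  C Final Devoicing: [hitezisag] → [hitezisak]
  D Velar Fronting: no change — [hitezisak]
/ibodunes/:
  A Glottal Epenthesis: [ibodunes] → [hibodunes]
  B Stop Lenition: [hibodunes] → [hivozunes]
  C Final Devoicing: no change — [hivozunes]
  D Velar Fronting: no change — [hivozunes]
/mupatfam/:
  A Glottal Epenthesis: no change — [mupatfam]
  B Stop Lenition: no change — [mupatfam]
  C Final Devoicing: no change — [mupatfam]
  D Velar Fronting: no change — [mupatfam]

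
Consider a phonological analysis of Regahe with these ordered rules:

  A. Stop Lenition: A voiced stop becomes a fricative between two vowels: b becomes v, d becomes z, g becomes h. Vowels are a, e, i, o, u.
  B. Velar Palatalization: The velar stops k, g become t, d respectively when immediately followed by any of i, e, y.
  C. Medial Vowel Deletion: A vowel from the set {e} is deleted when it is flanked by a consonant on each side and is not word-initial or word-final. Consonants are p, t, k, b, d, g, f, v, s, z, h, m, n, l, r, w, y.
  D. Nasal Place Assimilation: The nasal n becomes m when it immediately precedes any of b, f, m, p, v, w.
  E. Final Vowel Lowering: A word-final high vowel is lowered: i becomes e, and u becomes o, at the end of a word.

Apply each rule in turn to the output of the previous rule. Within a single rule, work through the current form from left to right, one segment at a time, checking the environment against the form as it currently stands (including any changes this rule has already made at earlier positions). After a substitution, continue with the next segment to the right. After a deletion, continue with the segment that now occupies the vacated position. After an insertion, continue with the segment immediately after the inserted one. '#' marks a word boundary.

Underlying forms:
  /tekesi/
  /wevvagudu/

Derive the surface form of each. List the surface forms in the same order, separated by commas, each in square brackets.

[ttse], [wvvahuzo]

/tekesi/:
  A Stop Lenition: no change — [tekesi]
  B Velar Palatalization: [tekesi] → [tetesi]
  C Medial Vowel Deletion: [tetesi] → [ttsi]
  D Nasal Place Assimilation: no change — [ttsi]
  E Final Vowel Lowering: [ttsi] → [ttse]
/wevvagudu/:
  A Stop Lenition: [wevvagudu] → [wevvahuzu]
  B Velar Palatalization: no change — [wevvahuzu]
  C Medial Vowel Deletion: [wevvahuzu] → [wvvahuzu]
  D Nasal Place Assimilation: no change — [wvvahuzu]
  E Final Vowel Lowering: [wvvahuzu] → [wvvahuzo]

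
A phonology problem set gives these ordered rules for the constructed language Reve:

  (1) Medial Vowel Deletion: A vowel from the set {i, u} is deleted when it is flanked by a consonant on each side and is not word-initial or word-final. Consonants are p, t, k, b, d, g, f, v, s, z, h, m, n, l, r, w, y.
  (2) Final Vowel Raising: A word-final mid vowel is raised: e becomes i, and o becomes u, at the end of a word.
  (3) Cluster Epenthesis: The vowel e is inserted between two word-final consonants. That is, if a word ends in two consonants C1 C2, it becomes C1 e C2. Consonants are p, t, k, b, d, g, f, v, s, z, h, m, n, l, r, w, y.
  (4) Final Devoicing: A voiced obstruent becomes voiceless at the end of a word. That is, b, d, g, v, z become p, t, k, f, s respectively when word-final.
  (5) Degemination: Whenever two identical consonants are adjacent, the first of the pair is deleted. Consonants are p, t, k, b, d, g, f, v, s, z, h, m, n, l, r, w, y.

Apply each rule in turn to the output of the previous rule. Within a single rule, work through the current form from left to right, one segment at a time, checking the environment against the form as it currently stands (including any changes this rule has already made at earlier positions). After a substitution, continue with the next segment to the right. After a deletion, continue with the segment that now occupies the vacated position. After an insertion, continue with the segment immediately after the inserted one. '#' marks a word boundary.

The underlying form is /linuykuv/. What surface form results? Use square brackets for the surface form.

[lnykef]

(1) Medial Vowel Deletion: [linuykuv] → [lnykv]
(2) Final Vowel Raising: no change — [lnykv]
(3) Cluster Epenthesis: [lnykv] → [lnykev]
(4) Final Devoicing: [lnykev] → [lnykef]
(5) Degemination: no change — [lnykef]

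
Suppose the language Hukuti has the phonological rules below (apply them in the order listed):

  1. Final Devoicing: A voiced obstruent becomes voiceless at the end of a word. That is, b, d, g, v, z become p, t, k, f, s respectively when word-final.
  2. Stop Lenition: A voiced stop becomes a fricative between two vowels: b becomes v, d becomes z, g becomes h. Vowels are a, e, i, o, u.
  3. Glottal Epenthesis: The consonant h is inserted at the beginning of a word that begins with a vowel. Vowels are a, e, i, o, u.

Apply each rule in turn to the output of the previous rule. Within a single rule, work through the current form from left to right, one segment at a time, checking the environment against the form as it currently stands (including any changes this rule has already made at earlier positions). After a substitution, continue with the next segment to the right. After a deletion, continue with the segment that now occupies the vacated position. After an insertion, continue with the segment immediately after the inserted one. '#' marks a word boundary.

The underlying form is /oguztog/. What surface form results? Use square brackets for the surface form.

1 Final Devoicing: [oguztog] → [oguztok]
2 Stop Lenition: [oguztok] → [ohuztok]
3 Glottal Epenthesis: [ohuztok] → [hohuztok]

[hohuztok]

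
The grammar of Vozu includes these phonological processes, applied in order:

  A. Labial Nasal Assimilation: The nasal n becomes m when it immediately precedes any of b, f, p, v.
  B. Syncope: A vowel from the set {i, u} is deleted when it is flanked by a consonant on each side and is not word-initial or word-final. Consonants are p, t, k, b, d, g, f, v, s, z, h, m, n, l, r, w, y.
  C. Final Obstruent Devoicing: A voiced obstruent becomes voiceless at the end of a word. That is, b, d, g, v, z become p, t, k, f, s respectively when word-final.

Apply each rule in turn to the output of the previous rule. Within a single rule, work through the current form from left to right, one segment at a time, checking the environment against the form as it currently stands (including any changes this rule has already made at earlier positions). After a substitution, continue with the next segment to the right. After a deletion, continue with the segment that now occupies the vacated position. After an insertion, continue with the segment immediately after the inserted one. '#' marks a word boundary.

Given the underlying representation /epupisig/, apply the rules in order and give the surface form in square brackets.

[eppsk]

A Labial Nasal Assimilation: no change — [epupisig]
B Syncope: [epupisig] → [eppsg]
C Final Obstruent Devoicing: [eppsg] → [eppsk]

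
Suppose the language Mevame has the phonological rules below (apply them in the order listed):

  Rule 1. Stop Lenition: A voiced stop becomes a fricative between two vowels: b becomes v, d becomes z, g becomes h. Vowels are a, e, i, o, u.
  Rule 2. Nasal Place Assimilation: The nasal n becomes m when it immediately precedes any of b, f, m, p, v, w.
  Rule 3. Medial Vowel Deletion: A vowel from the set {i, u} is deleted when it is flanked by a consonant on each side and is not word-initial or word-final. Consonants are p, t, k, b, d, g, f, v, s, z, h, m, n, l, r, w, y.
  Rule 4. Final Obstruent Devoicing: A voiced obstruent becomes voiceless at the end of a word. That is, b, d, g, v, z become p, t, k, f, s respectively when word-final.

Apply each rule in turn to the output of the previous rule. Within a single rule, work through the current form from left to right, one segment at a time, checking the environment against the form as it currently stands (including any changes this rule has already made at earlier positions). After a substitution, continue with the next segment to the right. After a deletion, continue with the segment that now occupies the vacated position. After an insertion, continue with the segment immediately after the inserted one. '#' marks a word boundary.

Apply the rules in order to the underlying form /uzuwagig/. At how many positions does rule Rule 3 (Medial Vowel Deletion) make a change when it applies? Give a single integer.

2

Rule 1 Stop Lenition: [uzuwagig] → [uzuwahig]
Rule 2 Nasal Place Assimilation: no change — [uzuwahig]
Rule 3 Medial Vowel Deletion: [uzuwahig] → [uzwahg]
Rule 4 Final Obstruent Devoicing: [uzwahg] → [uzwahk]
Rule Rule 3 changed 2 position(s).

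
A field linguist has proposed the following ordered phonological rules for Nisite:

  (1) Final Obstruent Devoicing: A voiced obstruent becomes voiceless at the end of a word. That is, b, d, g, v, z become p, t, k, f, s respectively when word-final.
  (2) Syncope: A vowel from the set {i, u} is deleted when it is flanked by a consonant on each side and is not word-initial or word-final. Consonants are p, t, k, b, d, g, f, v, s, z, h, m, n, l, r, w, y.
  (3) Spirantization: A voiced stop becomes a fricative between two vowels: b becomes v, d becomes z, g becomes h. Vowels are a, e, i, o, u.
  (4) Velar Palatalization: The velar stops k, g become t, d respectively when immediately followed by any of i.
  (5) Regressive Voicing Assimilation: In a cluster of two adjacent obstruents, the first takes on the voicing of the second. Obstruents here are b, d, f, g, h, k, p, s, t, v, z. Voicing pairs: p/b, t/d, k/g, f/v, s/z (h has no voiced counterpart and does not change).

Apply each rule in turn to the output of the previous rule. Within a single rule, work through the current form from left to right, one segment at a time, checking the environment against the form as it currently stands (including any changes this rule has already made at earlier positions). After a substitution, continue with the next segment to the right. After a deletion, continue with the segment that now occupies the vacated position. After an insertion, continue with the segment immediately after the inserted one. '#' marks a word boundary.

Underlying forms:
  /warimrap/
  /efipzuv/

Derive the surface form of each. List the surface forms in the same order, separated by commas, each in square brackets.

/warimrap/:
  (1) Final Obstruent Devoicing: no change — [warimrap]
  (2) Syncope: [warimrap] → [warmrap]
  (3) Spirantization: no change — [warmrap]
  (4) Velar Palatalization: no change — [warmrap]
  (5) Regressive Voicing Assimilation: no change — [warmrap]
/efipzuv/:
  (1) Final Obstruent Devoicing: [efipzuv] → [efipzuf]
  (2) Syncope: [efipzuf] → [efpzf]
  (3) Spirantization: no change — [efpzf]
  (4) Velar Palatalization: no change — [efpzf]
  (5) Regressive Voicing Assimilation: [efpzf] → [efbsf]

[warmrap], [efbsf]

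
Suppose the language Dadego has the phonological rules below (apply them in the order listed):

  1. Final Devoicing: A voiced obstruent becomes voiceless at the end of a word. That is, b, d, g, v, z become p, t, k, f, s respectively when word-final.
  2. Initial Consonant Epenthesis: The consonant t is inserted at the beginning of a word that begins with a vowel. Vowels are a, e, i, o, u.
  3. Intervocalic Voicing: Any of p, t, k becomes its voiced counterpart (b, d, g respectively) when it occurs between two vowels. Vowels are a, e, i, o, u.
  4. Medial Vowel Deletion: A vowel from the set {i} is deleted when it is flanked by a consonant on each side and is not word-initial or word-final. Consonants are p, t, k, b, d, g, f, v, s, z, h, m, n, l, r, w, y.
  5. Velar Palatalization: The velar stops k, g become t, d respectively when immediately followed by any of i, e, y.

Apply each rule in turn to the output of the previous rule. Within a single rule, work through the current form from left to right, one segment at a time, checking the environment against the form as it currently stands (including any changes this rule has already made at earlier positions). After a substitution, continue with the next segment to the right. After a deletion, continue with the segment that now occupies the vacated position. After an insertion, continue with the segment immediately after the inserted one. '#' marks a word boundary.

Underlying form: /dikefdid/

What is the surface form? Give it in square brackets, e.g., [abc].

1 Final Devoicing: [dikefdid] → [dikefdit]
2 Initial Consonant Epenthesis: no change — [dikefdit]
3 Intervocalic Voicing: [dikefdit] → [digefdit]
4 Medial Vowel Deletion: [digefdit] → [dgefdt]
5 Velar Palatalization: [dgefdt] → [ddefdt]

[ddefdt]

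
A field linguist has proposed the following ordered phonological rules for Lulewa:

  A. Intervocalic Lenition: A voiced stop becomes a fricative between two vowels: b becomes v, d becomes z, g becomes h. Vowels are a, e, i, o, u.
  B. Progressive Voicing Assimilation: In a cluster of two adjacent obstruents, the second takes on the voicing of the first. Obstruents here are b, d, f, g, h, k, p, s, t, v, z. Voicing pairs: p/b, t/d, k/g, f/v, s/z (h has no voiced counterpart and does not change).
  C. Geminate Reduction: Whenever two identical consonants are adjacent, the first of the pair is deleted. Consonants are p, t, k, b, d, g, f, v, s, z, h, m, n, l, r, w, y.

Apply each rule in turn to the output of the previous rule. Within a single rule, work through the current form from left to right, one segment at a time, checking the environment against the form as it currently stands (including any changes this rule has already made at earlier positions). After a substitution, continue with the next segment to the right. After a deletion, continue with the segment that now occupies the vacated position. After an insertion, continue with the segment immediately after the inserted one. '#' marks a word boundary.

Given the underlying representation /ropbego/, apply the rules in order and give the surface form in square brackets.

[ropeho]

A Intervocalic Lenition: [ropbego] → [ropbeho]
B Progressive Voicing Assimilation: [ropbeho] → [roppeho]
C Geminate Reduction: [roppeho] → [ropeho]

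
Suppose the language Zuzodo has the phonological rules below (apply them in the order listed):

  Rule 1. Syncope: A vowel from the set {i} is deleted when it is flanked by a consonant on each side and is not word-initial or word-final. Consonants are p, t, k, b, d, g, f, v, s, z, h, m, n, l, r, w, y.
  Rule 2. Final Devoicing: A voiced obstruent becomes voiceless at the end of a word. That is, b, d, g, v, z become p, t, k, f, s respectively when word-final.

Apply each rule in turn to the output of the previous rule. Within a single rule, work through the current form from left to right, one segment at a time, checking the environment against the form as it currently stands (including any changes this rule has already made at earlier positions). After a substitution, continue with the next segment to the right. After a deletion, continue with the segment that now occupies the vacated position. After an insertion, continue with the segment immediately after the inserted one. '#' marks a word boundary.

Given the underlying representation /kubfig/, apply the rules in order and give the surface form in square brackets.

Rule 1 Syncope: [kubfig] → [kubfg]
Rule 2 Final Devoicing: [kubfg] → [kubfk]

[kubfk]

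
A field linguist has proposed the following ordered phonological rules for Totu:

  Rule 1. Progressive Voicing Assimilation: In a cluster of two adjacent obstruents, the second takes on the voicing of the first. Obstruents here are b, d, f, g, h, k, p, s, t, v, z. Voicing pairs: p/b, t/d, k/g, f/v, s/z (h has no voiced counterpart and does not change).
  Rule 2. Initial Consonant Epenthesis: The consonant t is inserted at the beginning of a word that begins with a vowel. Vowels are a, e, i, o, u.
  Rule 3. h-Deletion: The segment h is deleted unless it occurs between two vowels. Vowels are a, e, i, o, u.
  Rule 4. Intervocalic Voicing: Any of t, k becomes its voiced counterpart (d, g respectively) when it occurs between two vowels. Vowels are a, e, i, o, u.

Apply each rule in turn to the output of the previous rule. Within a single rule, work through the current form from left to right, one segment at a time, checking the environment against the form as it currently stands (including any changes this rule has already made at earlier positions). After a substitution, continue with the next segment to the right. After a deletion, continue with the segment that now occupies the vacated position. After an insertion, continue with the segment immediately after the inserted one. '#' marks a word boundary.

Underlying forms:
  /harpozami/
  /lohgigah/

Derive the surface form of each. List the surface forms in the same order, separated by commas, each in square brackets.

/harpozami/:
  Rule 1 Progressive Voicing Assimilation: no change — [harpozami]
  Rule 2 Initial Consonant Epenthesis: no change — [harpozami]
  Rule 3 h-Deletion: [harpozami] → [arpozami]
  Rule 4 Intervocalic Voicing: no change — [arpozami]
/lohgigah/:
  Rule 1 Progressive Voicing Assimilation: [lohgigah] → [lohkigah]
  Rule 2 Initial Consonant Epenthesis: no change — [lohkigah]
  Rule 3 h-Deletion: [lohkigah] → [lokiga]
  Rule 4 Intervocalic Voicing: [lokiga] → [logiga]

[arpozami], [logiga]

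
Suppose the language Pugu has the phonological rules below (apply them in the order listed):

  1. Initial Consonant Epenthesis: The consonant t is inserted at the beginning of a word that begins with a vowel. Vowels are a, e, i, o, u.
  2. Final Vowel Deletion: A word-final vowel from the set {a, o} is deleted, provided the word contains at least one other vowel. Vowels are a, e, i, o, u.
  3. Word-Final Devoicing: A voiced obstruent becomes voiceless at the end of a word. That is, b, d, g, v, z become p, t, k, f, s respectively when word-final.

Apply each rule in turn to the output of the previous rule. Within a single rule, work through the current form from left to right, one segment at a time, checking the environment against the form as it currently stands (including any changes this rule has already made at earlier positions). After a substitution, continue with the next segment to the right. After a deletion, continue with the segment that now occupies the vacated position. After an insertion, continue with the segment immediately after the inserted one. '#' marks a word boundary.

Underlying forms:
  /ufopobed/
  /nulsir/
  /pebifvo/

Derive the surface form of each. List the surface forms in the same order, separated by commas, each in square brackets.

/ufopobed/:
  1 Initial Consonant Epenthesis: [ufopobed] → [tufopobed]
  2 Final Vowel Deletion: no change — [tufopobed]
  3 Word-Final Devoicing: [tufopobed] → [tufopobet]
/nulsir/:
  1 Initial Consonant Epenthesis: no change — [nulsir]
  2 Final Vowel Deletion: no change — [nulsir]
  3 Word-Final Devoicing: no change — [nulsir]
/pebifvo/:
  1 Initial Consonant Epenthesis: no change — [pebifvo]
  2 Final Vowel Deletion: [pebifvo] → [pebifv]
  3 Word-Final Devoicing: [pebifv] → [pebiff]

[tufopobet], [nulsir], [pebiff]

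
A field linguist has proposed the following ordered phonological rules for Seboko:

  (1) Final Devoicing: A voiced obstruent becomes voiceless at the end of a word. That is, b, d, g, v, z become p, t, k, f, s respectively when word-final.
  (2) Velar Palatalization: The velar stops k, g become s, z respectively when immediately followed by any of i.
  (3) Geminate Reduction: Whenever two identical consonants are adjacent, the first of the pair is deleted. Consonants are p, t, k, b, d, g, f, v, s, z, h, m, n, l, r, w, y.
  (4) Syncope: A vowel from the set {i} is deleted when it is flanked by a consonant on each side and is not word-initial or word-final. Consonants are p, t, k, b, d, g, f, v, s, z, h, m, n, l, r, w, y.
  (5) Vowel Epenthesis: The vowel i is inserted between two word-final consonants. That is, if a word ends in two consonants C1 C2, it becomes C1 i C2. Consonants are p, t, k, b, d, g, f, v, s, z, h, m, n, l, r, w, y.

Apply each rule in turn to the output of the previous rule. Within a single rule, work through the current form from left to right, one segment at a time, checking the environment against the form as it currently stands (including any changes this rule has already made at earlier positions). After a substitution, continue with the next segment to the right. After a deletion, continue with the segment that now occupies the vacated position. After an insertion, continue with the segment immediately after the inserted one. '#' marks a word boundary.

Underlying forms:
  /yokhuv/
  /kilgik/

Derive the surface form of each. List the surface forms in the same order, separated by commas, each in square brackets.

[yokhuf], [slzik]

/yokhuv/:
  (1) Final Devoicing: [yokhuv] → [yokhuf]
  (2) Velar Palatalization: no change — [yokhuf]
  (3) Geminate Reduction: no change — [yokhuf]
  (4) Syncope: no change — [yokhuf]
  (5) Vowel Epenthesis: no change — [yokhuf]
/kilgik/:
  (1) Final Devoicing: no change — [kilgik]
  (2) Velar Palatalization: [kilgik] → [silzik]
  (3) Geminate Reduction: no change — [silzik]
  (4) Syncope: [silzik] → [slzk]
  (5) Vowel Epenthesis: [slzk] → [slzik]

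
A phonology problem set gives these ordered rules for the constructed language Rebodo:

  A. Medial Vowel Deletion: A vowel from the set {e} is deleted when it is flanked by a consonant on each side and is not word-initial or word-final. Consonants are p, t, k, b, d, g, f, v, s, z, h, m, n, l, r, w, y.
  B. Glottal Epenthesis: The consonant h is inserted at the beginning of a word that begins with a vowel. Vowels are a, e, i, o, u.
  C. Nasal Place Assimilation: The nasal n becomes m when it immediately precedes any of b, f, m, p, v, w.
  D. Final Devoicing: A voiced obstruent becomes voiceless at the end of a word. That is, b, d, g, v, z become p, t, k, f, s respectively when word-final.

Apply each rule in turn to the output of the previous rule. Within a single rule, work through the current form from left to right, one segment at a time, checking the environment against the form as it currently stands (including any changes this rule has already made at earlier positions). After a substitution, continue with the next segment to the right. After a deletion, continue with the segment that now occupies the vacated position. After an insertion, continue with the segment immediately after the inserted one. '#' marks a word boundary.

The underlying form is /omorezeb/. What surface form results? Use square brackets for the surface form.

A Medial Vowel Deletion: [omorezeb] → [omorzb]
B Glottal Epenthesis: [omorzb] → [homorzb]
C Nasal Place Assimilation: no change — [homorzb]
D Final Devoicing: [homorzb] → [homorzp]

[homorzp]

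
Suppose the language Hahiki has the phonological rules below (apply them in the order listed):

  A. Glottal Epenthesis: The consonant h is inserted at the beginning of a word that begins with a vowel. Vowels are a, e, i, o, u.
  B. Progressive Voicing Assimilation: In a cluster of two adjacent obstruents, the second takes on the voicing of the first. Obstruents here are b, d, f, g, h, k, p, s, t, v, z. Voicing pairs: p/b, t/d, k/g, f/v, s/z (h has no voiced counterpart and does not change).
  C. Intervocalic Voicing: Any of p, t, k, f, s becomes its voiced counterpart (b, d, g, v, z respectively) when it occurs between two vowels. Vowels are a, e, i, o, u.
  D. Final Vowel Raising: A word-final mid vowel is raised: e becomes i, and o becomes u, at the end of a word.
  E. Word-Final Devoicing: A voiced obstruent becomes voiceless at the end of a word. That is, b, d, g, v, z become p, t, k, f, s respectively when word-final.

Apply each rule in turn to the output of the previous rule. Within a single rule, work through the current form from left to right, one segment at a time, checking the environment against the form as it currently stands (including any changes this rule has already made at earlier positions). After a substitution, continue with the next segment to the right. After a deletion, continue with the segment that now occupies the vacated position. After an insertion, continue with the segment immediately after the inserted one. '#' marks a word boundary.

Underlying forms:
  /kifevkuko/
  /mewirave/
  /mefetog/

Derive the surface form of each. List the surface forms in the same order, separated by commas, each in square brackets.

[kivevgugu], [mewiravi], [mevedok]

/kifevkuko/:
  A Glottal Epenthesis: no change — [kifevkuko]
  B Progressive Voicing Assimilation: [kifevkuko] → [kifevguko]
  C Intervocalic Voicing: [kifevguko] → [kivevgugo]
  D Final Vowel Raising: [kivevgugo] → [kivevgugu]
  E Word-Final Devoicing: no change — [kivevgugu]
/mewirave/:
  A Glottal Epenthesis: no change — [mewirave]
  B Progressive Voicing Assimilation: no change — [mewirave]
  C Intervocalic Voicing: no change — [mewirave]
  D Final Vowel Raising: [mewirave] → [mewiravi]
  E Word-Final Devoicing: no change — [mewiravi]
/mefetog/:
  A Glottal Epenthesis: no change — [mefetog]
  B Progressive Voicing Assimilation: no change — [mefetog]
  C Intervocalic Voicing: [mefetog] → [mevedog]
  D Final Vowel Raising: no change — [mevedog]
  E Word-Final Devoicing: [mevedog] → [mevedok]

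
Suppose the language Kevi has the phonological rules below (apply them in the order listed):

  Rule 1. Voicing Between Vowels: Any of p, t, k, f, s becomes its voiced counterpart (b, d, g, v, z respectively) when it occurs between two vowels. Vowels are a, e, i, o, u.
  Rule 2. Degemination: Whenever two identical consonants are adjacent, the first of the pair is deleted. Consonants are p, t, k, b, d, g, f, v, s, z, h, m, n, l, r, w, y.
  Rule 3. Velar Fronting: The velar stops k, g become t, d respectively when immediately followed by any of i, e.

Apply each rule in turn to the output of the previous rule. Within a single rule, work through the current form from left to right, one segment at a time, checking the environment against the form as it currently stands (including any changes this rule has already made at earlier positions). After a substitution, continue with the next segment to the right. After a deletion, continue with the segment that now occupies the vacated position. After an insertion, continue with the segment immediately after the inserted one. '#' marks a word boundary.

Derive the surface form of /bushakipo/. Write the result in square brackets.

[bushadibo]

Rule 1 Voicing Between Vowels: [bushakipo] → [bushagibo]
Rule 2 Degemination: no change — [bushagibo]
Rule 3 Velar Fronting: [bushagibo] → [bushadibo]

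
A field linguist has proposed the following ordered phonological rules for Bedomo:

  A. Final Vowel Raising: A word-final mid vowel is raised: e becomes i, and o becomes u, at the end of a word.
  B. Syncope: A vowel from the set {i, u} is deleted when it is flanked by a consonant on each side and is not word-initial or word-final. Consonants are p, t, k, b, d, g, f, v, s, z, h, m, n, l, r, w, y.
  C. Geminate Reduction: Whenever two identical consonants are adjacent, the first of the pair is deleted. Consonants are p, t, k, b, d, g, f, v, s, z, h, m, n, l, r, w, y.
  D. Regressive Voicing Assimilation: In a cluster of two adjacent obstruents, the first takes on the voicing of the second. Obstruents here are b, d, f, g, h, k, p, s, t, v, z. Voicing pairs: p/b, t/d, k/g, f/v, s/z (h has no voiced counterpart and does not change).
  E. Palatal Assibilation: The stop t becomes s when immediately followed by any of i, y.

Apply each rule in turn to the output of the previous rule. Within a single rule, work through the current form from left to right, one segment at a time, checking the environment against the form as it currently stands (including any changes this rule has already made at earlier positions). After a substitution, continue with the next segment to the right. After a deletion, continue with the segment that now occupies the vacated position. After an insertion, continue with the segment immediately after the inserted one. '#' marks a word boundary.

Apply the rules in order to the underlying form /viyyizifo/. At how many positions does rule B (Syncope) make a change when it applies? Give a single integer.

A Final Vowel Raising: [viyyizifo] → [viyyizifu]
B Syncope: [viyyizifu] → [vyyzfu]
C Geminate Reduction: [vyyzfu] → [vyzfu]
D Regressive Voicing Assimilation: [vyzfu] → [vysfu]
E Palatal Assibilation: no change — [vysfu]
Rule B changed 3 position(s).

3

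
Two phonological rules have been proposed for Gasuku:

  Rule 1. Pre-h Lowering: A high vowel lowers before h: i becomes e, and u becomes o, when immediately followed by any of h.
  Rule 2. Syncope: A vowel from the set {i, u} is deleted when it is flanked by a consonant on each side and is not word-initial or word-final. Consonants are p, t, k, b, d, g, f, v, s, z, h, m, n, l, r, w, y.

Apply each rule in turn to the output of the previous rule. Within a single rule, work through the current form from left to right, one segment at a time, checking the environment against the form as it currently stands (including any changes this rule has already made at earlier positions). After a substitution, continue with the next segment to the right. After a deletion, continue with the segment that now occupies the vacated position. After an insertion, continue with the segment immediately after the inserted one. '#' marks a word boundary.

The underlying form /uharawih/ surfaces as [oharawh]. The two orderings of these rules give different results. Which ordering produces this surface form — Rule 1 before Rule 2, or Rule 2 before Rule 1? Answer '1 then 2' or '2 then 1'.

2 then 1

Order 1 then 2:
  1 Pre-h Lowering: [uharawih] → [oharaweh]
  2 Syncope: no change — [oharaweh]
  result: [oharaweh]
Order 2 then 1:
  2 Syncope: [uharawih] → [uharawh]
  1 Pre-h Lowering: [uharawh] → [oharawh]
  result: [oharawh]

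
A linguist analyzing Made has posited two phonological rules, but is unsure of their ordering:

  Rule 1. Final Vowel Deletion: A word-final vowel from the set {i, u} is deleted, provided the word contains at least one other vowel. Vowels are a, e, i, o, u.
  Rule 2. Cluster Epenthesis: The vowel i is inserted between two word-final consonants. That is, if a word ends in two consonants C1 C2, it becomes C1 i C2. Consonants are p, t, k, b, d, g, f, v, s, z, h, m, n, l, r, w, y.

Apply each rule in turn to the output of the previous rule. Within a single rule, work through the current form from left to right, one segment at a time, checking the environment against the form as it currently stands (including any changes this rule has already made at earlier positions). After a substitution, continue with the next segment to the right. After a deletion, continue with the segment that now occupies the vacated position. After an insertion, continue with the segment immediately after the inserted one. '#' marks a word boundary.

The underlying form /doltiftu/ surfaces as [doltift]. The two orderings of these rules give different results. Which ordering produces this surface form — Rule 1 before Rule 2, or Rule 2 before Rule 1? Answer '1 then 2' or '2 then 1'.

Order 1 then 2:
  1 Final Vowel Deletion: [doltiftu] → [doltift]
  2 Cluster Epenthesis: [doltift] → [doltifit]
  result: [doltifit]
Order 2 then 1:
  2 Cluster Epenthesis: no change — [doltiftu]
  1 Final Vowel Deletion: [doltiftu] → [doltift]
  result: [doltift]

2 then 1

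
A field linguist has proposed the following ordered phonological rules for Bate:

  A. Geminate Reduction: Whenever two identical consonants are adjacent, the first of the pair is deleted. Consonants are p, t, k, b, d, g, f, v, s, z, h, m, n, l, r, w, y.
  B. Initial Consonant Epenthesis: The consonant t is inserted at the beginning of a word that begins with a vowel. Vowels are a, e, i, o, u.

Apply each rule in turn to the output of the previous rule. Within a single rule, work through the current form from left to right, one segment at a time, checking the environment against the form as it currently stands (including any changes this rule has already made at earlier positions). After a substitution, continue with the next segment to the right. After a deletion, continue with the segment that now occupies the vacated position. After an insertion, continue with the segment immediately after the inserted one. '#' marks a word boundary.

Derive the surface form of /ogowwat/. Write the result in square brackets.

[togowat]

A Geminate Reduction: [ogowwat] → [ogowat]
B Initial Consonant Epenthesis: [ogowat] → [togowat]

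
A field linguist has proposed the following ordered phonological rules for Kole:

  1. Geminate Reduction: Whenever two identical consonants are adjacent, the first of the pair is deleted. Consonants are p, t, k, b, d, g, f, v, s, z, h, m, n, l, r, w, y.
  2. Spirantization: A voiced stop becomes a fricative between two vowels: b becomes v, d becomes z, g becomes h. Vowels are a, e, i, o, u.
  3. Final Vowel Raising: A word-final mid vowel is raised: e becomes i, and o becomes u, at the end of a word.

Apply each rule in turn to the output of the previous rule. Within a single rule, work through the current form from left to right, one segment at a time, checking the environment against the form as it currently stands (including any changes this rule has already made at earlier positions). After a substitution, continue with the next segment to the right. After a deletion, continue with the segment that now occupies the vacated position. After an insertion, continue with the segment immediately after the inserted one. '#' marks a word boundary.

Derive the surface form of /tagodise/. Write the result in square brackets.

[tahozisi]

1 Geminate Reduction: no change — [tagodise]
2 Spirantization: [tagodise] → [tahozise]
3 Final Vowel Raising: [tahozise] → [tahozisi]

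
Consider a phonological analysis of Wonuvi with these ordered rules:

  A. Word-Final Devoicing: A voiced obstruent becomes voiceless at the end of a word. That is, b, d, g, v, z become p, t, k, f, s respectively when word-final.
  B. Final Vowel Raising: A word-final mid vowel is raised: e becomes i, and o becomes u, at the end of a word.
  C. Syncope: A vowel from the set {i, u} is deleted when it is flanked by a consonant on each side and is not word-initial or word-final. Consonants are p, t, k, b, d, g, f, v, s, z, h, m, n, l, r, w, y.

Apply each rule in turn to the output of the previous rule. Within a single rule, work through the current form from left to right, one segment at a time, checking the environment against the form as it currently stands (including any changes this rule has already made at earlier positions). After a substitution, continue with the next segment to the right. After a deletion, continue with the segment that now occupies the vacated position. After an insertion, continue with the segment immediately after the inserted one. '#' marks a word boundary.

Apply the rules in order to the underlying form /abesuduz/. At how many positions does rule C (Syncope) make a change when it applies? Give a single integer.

2

A Word-Final Devoicing: [abesuduz] → [abesudus]
B Final Vowel Raising: no change — [abesudus]
C Syncope: [abesudus] → [abesds]
Rule C changed 2 position(s).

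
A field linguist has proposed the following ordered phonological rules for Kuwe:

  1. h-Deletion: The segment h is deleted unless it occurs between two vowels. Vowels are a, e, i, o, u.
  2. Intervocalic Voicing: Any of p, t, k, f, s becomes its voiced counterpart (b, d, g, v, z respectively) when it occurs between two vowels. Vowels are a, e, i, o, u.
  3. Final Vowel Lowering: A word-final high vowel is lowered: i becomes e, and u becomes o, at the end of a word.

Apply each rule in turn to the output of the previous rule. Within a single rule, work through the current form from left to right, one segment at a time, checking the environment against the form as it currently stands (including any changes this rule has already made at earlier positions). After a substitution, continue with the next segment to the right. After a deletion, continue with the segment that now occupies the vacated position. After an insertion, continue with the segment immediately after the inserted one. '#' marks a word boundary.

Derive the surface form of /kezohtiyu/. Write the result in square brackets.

1 h-Deletion: [kezohtiyu] → [kezotiyu]
2 Intervocalic Voicing: [kezotiyu] → [kezodiyu]
3 Final Vowel Lowering: [kezodiyu] → [kezodiyo]

[kezodiyo]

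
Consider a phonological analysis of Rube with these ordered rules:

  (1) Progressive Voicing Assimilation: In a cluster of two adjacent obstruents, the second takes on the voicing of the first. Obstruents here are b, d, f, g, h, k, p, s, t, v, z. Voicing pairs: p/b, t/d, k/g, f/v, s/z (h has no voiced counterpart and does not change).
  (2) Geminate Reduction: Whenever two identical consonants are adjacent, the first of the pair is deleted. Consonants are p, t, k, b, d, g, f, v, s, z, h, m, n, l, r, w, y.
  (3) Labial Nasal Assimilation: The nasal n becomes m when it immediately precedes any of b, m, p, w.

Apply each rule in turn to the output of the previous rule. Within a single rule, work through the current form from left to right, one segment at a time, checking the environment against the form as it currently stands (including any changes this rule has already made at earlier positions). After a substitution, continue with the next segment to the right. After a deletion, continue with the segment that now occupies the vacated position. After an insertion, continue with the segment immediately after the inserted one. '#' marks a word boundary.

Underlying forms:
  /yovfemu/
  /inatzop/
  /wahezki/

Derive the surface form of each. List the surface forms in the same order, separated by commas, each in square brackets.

/yovfemu/:
  (1) Progressive Voicing Assimilation: [yovfemu] → [yovvemu]
  (2) Geminate Reduction: [yovvemu] → [yovemu]
  (3) Labial Nasal Assimilation: no change — [yovemu]
/inatzop/:
  (1) Progressive Voicing Assimilation: [inatzop] → [inatsop]
  (2) Geminate Reduction: no change — [inatsop]
  (3) Labial Nasal Assimilation: no change — [inatsop]
/wahezki/:
  (1) Progressive Voicing Assimilation: [wahezki] → [wahezgi]
  (2) Geminate Reduction: no change — [wahezgi]
  (3) Labial Nasal Assimilation: no change — [wahezgi]

[yovemu], [inatsop], [wahezgi]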